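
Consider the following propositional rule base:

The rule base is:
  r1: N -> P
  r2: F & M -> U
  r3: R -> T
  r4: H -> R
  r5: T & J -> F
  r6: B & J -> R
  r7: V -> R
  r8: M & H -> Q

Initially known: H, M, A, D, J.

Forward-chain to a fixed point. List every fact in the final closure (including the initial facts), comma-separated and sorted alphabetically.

A, D, F, H, J, M, Q, R, T, U

Round 1: r4 [H -> R]; r8 [M & H -> Q]. New: R, Q.
Round 2: r3 [R -> T]. New: T.
Round 3: r5 [T & J -> F]. New: F.
Round 4: r2 [F & M -> U]. New: U.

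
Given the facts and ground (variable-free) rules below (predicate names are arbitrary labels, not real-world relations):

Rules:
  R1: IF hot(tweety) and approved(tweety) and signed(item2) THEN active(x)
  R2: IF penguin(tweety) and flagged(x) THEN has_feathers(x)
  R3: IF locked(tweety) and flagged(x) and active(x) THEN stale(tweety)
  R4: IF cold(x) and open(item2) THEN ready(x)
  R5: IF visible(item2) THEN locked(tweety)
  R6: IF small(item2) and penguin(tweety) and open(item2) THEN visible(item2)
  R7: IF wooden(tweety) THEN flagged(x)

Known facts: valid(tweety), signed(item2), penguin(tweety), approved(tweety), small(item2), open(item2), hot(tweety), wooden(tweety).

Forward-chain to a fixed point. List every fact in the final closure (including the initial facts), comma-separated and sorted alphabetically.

active(x), approved(tweety), flagged(x), has_feathers(x), hot(tweety), locked(tweety), open(item2), penguin(tweety), signed(item2), small(item2), stale(tweety), valid(tweety), visible(item2), wooden(tweety)

Round 1 — R1, R6, R7, derive active(x), visible(item2), flagged(x).
Round 2 — R2, R5, derive has_feathers(x), locked(tweety).
Round 3 — R3, derive stale(tweety).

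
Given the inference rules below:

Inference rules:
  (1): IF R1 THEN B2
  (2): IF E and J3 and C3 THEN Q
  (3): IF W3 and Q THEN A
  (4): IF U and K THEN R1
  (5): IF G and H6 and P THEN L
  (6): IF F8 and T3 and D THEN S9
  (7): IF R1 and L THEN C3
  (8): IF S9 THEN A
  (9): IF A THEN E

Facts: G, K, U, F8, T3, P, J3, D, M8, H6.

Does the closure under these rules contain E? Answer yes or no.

Round 1: (4) [IF U and K THEN R1]; (5) [IF G and H6 and P THEN L]; (6) [IF F8 and T3 and D THEN S9]. Adds R1, L, S9.
Round 2: (1) [IF R1 THEN B2]; (7) [IF R1 and L THEN C3]; (8) [IF S9 THEN A]. Adds B2, C3, A.
Round 3: (9) [IF A THEN E]. Adds E.
Round 4: (2) [IF E and J3 and C3 THEN Q]. Adds Q.
E appears in round 3, so it is derivable.

yes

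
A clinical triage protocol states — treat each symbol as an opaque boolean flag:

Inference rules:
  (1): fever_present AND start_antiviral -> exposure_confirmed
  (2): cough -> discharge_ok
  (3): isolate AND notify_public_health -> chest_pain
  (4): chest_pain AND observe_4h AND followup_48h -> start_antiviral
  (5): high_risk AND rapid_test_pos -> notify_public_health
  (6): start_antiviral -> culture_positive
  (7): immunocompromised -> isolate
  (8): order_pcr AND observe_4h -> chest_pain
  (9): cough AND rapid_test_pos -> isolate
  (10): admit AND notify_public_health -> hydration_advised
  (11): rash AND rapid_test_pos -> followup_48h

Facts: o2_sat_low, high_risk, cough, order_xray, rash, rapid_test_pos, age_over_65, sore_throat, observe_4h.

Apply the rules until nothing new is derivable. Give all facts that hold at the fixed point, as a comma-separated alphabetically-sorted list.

age_over_65, chest_pain, cough, culture_positive, discharge_ok, followup_48h, high_risk, isolate, notify_public_health, o2_sat_low, observe_4h, order_xray, rapid_test_pos, rash, sore_throat, start_antiviral

[1] (2) [cough -> discharge_ok]; (5) [high_risk AND rapid_test_pos -> notify_public_health]; (9) [cough AND rapid_test_pos -> isolate]; (11) [rash AND rapid_test_pos -> followup_48h]. ⇒ new: discharge_ok, notify_public_health, isolate, followup_48h.
[2] (3) [isolate AND notify_public_health -> chest_pain]. ⇒ new: chest_pain.
[3] (4) [chest_pain AND observe_4h AND followup_48h -> start_antiviral]. ⇒ new: start_antiviral.
[4] (6) [start_antiviral -> culture_positive]. ⇒ new: culture_positive.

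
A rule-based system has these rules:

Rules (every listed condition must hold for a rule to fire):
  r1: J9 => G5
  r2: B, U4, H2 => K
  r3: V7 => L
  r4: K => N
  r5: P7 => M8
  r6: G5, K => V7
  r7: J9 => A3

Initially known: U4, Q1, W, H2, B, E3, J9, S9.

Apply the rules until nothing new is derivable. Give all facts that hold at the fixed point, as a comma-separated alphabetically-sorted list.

A3, B, E3, G5, H2, J9, K, L, N, Q1, S9, U4, V7, W

Round 1: r1 [J9 => G5]; r2 [B, U4, H2 => K]; r7 [J9 => A3]. New: G5, K, A3.
Round 2: r4 [K => N]; r6 [G5, K => V7]. New: N, V7.
Round 3: r3 [V7 => L]. New: L.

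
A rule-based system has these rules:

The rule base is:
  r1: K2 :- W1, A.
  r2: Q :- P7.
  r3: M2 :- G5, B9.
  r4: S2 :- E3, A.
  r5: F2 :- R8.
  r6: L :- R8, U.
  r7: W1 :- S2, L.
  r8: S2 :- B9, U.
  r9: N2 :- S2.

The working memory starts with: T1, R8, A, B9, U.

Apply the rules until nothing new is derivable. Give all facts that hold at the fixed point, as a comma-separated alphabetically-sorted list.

A, B9, F2, K2, L, N2, R8, S2, T1, U, W1

Round 1: r5 [F2 :- R8.]; r6 [L :- R8, U.]; r8 [S2 :- B9, U.]. Adds F2, L, S2.
Round 2: r7 [W1 :- S2, L.]; r9 [N2 :- S2.]. Adds W1, N2.
Round 3: r1 [K2 :- W1, A.]. Adds K2.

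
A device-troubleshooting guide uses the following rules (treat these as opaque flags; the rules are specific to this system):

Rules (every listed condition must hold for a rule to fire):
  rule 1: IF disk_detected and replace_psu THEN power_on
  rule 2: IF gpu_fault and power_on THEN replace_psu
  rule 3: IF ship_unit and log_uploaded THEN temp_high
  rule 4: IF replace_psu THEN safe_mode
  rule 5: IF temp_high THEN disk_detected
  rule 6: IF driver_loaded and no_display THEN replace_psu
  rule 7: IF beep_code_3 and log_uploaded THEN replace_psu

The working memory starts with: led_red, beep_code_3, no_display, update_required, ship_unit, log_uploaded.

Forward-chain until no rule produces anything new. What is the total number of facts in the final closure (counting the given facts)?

Round 1 fires rule 3, rule 7, giving temp_high, replace_psu.
Round 2 fires rule 4, rule 5, giving safe_mode, disk_detected.
Round 3 fires rule 1, giving power_on.
Closure: {beep_code_3, disk_detected, led_red, log_uploaded, no_display, power_on, replace_psu, safe_mode, ship_unit, temp_high, update_required} — 11 facts.

11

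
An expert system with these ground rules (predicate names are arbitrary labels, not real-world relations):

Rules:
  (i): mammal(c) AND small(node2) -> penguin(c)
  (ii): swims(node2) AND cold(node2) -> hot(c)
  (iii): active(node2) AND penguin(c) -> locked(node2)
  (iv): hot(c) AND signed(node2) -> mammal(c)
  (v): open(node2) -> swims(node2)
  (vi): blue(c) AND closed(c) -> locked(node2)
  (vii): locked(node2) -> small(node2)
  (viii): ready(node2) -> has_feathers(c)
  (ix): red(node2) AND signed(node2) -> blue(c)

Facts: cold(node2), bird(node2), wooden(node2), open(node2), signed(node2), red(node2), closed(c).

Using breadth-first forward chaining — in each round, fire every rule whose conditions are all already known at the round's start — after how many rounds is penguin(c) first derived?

Round 1: (v) [open(node2) -> swims(node2)]; (ix) [red(node2) AND signed(node2) -> blue(c)]. Adds swims(node2), blue(c).
Round 2: (ii) [swims(node2) AND cold(node2) -> hot(c)]; (vi) [blue(c) AND closed(c) -> locked(node2)]. Adds hot(c), locked(node2).
Round 3: (iv) [hot(c) AND signed(node2) -> mammal(c)]; (vii) [locked(node2) -> small(node2)]. Adds mammal(c), small(node2).
Round 4: (i) [mammal(c) AND small(node2) -> penguin(c)]. Adds penguin(c).
penguin(c) first appears in round 4.

4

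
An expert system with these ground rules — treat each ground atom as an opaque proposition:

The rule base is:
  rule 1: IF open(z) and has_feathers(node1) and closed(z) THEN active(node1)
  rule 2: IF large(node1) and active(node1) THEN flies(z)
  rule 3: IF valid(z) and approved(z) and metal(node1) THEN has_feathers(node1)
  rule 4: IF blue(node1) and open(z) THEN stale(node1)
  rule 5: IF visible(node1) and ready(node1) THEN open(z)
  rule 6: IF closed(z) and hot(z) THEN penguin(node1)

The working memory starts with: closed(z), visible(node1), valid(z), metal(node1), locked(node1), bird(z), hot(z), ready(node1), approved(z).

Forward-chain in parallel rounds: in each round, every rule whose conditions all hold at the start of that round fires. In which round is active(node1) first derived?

Round 1: rule 3 [IF valid(z) and approved(z) and metal(node1) THEN has_feathers(node1)]; rule 5 [IF visible(node1) and ready(node1) THEN open(z)]; rule 6 [IF closed(z) and hot(z) THEN penguin(node1)]. New: has_feathers(node1), open(z), penguin(node1).
Round 2: rule 1 [IF open(z) and has_feathers(node1) and closed(z) THEN active(node1)]. New: active(node1).
active(node1) first appears in round 2.

2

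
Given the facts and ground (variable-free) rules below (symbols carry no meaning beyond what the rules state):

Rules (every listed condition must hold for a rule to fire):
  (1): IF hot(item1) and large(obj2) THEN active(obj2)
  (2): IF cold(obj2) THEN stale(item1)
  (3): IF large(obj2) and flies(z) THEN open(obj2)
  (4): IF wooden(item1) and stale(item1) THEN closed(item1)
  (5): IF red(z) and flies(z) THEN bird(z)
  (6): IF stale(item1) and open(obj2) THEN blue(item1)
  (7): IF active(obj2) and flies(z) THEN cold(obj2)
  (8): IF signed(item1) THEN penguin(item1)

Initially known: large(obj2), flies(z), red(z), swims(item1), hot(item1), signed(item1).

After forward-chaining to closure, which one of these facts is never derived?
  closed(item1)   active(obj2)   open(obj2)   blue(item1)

Round 1 fires (1), (3), (5), (8), giving active(obj2), open(obj2), bird(z), penguin(item1).
Round 2 fires (7), giving cold(obj2).
Round 3 fires (2), giving stale(item1).
Round 4 fires (6), giving blue(item1).
Derived: open(obj2) (round 1), active(obj2) (round 1), blue(item1) (round 4). closed(item1) never appears in any round.

closed(item1)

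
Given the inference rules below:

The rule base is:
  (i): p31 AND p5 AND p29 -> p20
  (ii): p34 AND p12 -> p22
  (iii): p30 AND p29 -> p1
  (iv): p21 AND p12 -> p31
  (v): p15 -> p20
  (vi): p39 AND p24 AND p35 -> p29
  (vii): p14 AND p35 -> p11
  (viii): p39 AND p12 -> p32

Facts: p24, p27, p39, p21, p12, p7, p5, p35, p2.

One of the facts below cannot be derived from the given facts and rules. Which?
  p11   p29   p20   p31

p11

Round 1 fires (iv), (vi), (viii), giving p31, p29, p32.
Round 2 fires (i), giving p20.
Derived: p31 (round 1), p20 (round 2), p29 (round 1). p11 never appears in any round.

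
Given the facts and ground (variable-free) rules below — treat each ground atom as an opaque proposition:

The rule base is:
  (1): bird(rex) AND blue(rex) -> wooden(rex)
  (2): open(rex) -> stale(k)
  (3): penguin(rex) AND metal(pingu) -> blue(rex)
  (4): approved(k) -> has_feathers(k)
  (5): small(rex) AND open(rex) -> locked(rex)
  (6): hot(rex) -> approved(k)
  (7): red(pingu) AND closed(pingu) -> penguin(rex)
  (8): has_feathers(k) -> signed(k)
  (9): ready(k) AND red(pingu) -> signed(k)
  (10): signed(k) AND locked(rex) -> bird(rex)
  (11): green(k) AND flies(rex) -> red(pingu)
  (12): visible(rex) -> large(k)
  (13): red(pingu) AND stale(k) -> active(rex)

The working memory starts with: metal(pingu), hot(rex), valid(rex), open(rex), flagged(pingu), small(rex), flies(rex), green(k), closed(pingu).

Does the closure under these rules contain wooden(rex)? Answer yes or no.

yes

Round 1 fires (2), (5), (6), (11), giving stale(k), locked(rex), approved(k), red(pingu).
Round 2 fires (4), (7), (13), giving has_feathers(k), penguin(rex), active(rex).
Round 3 fires (3), (8), giving blue(rex), signed(k).
Round 4 fires (10), giving bird(rex).
Round 5 fires (1), giving wooden(rex).
wooden(rex) appears in round 5, so it is derivable.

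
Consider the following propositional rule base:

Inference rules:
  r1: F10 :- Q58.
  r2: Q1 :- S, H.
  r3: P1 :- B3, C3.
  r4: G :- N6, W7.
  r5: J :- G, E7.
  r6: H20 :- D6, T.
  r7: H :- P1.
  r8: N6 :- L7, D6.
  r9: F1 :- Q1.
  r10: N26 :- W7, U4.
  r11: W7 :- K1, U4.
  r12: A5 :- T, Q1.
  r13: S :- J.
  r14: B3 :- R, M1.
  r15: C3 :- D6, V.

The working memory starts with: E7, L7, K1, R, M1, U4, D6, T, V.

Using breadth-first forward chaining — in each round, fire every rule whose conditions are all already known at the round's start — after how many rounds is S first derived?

4

Round 1 fires r6, r8, r11, r14, r15, giving H20, N6, W7, B3, C3.
Round 2 fires r3, r4, r10, giving P1, G, N26.
Round 3 fires r5, r7, giving J, H.
Round 4 fires r13, giving S.
S first appears in round 4.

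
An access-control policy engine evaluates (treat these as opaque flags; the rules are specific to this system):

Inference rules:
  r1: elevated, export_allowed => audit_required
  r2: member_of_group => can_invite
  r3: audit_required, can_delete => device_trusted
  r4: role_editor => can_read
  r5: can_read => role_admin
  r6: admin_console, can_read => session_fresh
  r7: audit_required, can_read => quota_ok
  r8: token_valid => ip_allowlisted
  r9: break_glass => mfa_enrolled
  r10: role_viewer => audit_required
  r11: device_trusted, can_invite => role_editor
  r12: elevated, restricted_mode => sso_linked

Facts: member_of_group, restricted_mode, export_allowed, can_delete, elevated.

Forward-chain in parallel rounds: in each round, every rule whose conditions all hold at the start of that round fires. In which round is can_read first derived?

4

[1] r1 [elevated, export_allowed => audit_required]; r2 [member_of_group => can_invite]; r12 [elevated, restricted_mode => sso_linked]. ⇒ new: audit_required, can_invite, sso_linked.
[2] r3 [audit_required, can_delete => device_trusted]. ⇒ new: device_trusted.
[3] r11 [device_trusted, can_invite => role_editor]. ⇒ new: role_editor.
[4] r4 [role_editor => can_read]. ⇒ new: can_read.
can_read first appears in round 4.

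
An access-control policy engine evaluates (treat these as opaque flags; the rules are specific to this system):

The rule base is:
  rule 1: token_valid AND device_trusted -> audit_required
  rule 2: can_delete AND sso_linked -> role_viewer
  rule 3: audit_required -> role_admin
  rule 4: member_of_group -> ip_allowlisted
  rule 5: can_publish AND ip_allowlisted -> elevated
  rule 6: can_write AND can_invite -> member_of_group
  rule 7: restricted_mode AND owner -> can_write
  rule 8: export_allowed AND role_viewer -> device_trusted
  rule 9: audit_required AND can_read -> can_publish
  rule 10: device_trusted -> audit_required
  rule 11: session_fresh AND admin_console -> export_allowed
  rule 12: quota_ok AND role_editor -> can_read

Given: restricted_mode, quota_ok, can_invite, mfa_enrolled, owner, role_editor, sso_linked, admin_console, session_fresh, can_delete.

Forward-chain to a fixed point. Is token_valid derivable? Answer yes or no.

Round 1 fires rule 2, rule 7, rule 11, rule 12, giving role_viewer, can_write, export_allowed, can_read.
Round 2 fires rule 6, rule 8, giving member_of_group, device_trusted.
Round 3 fires rule 4, rule 10, giving ip_allowlisted, audit_required.
Round 4 fires rule 3, rule 9, giving role_admin, can_publish.
Round 5 fires rule 5, giving elevated.
Fixed point reached. No rule has token_valid as a consequent, and it is not given.

no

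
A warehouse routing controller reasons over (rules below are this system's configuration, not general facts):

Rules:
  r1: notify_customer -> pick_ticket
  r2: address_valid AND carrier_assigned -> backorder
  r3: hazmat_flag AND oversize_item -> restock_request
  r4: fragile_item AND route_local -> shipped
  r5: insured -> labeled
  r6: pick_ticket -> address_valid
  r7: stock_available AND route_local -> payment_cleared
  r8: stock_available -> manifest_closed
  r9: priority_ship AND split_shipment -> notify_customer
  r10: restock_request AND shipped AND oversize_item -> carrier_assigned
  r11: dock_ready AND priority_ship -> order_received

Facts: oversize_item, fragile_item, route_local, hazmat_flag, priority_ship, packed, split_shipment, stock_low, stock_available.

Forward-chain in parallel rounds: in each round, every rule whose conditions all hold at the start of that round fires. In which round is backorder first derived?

4

[1] r3 [hazmat_flag AND oversize_item -> restock_request]; r4 [fragile_item AND route_local -> shipped]; r7 [stock_available AND route_local -> payment_cleared]; r8 [stock_available -> manifest_closed]; r9 [priority_ship AND split_shipment -> notify_customer]. ⇒ new: restock_request, shipped, payment_cleared, manifest_closed, notify_customer.
[2] r1 [notify_customer -> pick_ticket]; r10 [restock_request AND shipped AND oversize_item -> carrier_assigned]. ⇒ new: pick_ticket, carrier_assigned.
[3] r6 [pick_ticket -> address_valid]. ⇒ new: address_valid.
[4] r2 [address_valid AND carrier_assigned -> backorder]. ⇒ new: backorder.
backorder first appears in round 4.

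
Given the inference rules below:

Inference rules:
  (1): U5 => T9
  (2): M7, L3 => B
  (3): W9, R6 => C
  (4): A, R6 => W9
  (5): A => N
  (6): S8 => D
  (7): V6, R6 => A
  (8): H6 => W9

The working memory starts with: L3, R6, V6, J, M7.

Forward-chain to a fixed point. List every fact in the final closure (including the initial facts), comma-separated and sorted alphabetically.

A, B, C, J, L3, M7, N, R6, V6, W9

Round 1 fires (2), (7), giving B, A.
Round 2 fires (4), (5), giving W9, N.
Round 3 fires (3), giving C.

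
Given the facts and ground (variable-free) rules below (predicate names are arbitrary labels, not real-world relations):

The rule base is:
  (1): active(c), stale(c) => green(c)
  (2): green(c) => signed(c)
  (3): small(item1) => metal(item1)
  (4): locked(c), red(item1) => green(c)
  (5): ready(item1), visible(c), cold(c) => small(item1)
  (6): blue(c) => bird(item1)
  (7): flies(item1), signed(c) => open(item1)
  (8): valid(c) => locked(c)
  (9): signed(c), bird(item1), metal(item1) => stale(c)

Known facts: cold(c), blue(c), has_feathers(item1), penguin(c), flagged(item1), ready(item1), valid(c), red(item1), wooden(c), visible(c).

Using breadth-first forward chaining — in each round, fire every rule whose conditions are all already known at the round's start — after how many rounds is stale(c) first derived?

Round 1 fires (5), (6), (8), giving small(item1), bird(item1), locked(c).
Round 2 fires (3), (4), giving metal(item1), green(c).
Round 3 fires (2), giving signed(c).
Round 4 fires (9), giving stale(c).
stale(c) first appears in round 4.

4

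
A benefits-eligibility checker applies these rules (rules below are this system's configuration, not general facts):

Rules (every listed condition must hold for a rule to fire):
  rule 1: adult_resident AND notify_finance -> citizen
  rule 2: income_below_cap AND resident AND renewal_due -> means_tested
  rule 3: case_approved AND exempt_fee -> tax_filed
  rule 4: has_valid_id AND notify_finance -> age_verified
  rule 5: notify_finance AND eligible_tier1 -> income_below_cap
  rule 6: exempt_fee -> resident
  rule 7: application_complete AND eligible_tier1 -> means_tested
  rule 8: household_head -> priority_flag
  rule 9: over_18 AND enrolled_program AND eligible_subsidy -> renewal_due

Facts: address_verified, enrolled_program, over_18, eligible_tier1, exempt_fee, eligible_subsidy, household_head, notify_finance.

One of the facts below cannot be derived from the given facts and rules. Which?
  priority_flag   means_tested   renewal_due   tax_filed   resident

[1] rule 5 [notify_finance AND eligible_tier1 -> income_below_cap]; rule 6 [exempt_fee -> resident]; rule 8 [household_head -> priority_flag]; rule 9 [over_18 AND enrolled_program AND eligible_subsidy -> renewal_due]. ⇒ new: income_below_cap, resident, priority_flag, renewal_due.
[2] rule 2 [income_below_cap AND resident AND renewal_due -> means_tested]. ⇒ new: means_tested.
Derived: means_tested (round 2), resident (round 1), renewal_due (round 1), priority_flag (round 1). tax_filed never appears in any round.

tax_filed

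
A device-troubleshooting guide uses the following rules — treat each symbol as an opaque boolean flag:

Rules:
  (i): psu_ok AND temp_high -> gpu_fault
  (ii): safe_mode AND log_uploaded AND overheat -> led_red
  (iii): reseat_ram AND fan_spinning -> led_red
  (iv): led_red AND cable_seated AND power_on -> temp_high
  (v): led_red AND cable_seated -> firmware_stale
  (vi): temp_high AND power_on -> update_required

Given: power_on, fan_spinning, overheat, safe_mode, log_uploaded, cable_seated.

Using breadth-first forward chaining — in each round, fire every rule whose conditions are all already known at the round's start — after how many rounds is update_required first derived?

3

Round 1 — (ii), derive led_red.
Round 2 — (iv), (v), derive temp_high, firmware_stale.
Round 3 — (vi), derive update_required.
update_required first appears in round 3.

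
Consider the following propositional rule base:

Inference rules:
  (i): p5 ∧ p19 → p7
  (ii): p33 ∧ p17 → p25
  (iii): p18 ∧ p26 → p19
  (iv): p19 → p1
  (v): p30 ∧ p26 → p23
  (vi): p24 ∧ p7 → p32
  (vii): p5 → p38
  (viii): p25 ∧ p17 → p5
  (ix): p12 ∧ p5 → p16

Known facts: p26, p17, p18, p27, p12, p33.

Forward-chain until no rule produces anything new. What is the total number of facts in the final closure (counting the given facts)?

13

Round 1 — (ii), (iii), derive p25, p19.
Round 2 — (iv), (viii), derive p1, p5.
Round 3 — (i), (vii), (ix), derive p7, p38, p16.
Closure: {p1, p12, p16, p17, p18, p19, p25, p26, p27, p33, p38, p5, p7} — 13 facts.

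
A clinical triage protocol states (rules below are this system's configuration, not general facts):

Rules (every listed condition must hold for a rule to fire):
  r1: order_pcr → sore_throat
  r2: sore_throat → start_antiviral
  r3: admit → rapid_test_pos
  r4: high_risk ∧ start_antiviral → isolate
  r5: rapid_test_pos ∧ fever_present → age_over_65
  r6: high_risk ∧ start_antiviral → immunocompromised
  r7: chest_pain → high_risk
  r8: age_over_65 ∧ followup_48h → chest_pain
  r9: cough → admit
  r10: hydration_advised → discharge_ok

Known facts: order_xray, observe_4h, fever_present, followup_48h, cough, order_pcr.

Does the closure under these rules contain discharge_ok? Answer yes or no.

Round 1 fires r1, r9, giving sore_throat, admit.
Round 2 fires r2, r3, giving start_antiviral, rapid_test_pos.
Round 3 fires r5, giving age_over_65.
Round 4 fires r8, giving chest_pain.
Round 5 fires r7, giving high_risk.
Round 6 fires r4, r6, giving isolate, immunocompromised.
Fixed point reached. discharge_ok is concluded only by r10; r10 needs hydration_advised (never derived).

no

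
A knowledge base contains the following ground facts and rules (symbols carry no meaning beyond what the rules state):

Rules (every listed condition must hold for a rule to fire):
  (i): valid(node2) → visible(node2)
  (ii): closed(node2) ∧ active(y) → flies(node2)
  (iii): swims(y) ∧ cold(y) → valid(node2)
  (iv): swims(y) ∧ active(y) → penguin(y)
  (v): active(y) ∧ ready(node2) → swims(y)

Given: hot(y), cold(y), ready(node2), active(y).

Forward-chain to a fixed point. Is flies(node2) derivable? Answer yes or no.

Round 1 — (v), derive swims(y).
Round 2 — (iii), (iv), derive valid(node2), penguin(y).
Round 3 — (i), derive visible(node2).
Fixed point reached. flies(node2) is concluded only by (ii); (ii) needs closed(node2) (never derived).

no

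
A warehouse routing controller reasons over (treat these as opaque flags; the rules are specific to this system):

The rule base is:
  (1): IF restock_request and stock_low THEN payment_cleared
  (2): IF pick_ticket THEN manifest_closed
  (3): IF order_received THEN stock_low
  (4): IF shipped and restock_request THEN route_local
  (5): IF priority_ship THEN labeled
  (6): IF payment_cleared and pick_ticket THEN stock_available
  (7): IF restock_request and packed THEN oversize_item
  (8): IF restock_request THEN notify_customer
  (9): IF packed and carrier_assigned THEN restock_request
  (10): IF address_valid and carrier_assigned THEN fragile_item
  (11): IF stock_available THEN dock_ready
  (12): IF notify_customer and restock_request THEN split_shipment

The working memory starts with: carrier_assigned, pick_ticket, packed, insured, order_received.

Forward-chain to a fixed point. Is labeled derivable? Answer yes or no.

Round 1: (2) [IF pick_ticket THEN manifest_closed]; (3) [IF order_received THEN stock_low]; (9) [IF packed and carrier_assigned THEN restock_request]. Adds manifest_closed, stock_low, restock_request.
Round 2: (1) [IF restock_request and stock_low THEN payment_cleared]; (7) [IF restock_request and packed THEN oversize_item]; (8) [IF restock_request THEN notify_customer]. Adds payment_cleared, oversize_item, notify_customer.
Round 3: (6) [IF payment_cleared and pick_ticket THEN stock_available]; (12) [IF notify_customer and restock_request THEN split_shipment]. Adds stock_available, split_shipment.
Round 4: (11) [IF stock_available THEN dock_ready]. Adds dock_ready.
Fixed point reached. labeled is concluded only by (5); (5) needs priority_ship (never derived).

no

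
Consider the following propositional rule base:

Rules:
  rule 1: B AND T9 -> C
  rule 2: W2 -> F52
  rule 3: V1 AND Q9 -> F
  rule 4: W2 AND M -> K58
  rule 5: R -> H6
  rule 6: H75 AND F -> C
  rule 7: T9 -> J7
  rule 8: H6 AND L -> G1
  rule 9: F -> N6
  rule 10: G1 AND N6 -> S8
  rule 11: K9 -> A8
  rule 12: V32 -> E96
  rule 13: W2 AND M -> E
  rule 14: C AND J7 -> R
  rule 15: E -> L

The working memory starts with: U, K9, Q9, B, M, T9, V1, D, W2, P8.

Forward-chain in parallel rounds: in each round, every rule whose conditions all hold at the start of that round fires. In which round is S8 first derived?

5

Round 1: rule 1 [B AND T9 -> C]; rule 2 [W2 -> F52]; rule 3 [V1 AND Q9 -> F]; rule 4 [W2 AND M -> K58]; rule 7 [T9 -> J7]; rule 11 [K9 -> A8]; rule 13 [W2 AND M -> E]. New: C, F52, F, K58, J7, A8, E.
Round 2: rule 9 [F -> N6]; rule 14 [C AND J7 -> R]; rule 15 [E -> L]. New: N6, R, L.
Round 3: rule 5 [R -> H6]. New: H6.
Round 4: rule 8 [H6 AND L -> G1]. New: G1.
Round 5: rule 10 [G1 AND N6 -> S8]. New: S8.
S8 first appears in round 5.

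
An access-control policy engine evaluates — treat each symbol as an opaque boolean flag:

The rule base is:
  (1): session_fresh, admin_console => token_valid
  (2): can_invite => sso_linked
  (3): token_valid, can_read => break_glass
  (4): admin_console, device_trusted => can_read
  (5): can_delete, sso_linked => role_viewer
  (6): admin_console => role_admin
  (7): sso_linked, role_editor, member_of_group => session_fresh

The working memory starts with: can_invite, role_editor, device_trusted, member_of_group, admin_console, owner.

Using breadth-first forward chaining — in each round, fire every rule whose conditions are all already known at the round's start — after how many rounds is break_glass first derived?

4

[1] (2) [can_invite => sso_linked]; (4) [admin_console, device_trusted => can_read]; (6) [admin_console => role_admin]. ⇒ new: sso_linked, can_read, role_admin.
[2] (7) [sso_linked, role_editor, member_of_group => session_fresh]. ⇒ new: session_fresh.
[3] (1) [session_fresh, admin_console => token_valid]. ⇒ new: token_valid.
[4] (3) [token_valid, can_read => break_glass]. ⇒ new: break_glass.
break_glass first appears in round 4.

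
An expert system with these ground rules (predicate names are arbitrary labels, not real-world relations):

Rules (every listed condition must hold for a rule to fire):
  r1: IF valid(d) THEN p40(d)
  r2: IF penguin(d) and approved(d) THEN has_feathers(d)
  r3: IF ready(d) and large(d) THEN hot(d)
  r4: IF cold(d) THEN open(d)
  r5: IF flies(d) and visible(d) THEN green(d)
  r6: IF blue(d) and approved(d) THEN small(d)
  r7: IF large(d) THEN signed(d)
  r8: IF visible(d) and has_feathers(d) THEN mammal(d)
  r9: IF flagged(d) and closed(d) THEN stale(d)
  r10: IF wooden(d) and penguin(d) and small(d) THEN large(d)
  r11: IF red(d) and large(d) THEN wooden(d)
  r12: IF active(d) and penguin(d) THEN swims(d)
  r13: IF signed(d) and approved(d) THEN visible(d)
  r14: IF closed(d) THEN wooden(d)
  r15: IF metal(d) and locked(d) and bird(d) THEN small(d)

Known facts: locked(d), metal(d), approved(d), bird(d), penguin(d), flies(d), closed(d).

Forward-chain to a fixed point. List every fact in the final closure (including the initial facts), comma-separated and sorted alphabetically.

approved(d), bird(d), closed(d), flies(d), green(d), has_feathers(d), large(d), locked(d), mammal(d), metal(d), penguin(d), signed(d), small(d), visible(d), wooden(d)

Round 1 fires r2, r14, r15, giving has_feathers(d), wooden(d), small(d).
Round 2 fires r10, giving large(d).
Round 3 fires r7, giving signed(d).
Round 4 fires r13, giving visible(d).
Round 5 fires r5, r8, giving green(d), mammal(d).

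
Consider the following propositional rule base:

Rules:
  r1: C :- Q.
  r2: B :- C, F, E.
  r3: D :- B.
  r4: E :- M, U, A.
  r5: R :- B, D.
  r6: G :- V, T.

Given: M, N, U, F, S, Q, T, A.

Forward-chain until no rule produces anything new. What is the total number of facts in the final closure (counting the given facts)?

13

Round 1 — r1, r4, derive C, E.
Round 2 — r2, derive B.
Round 3 — r3, derive D.
Round 4 — r5, derive R.
Closure: {A, B, C, D, E, F, M, N, Q, R, S, T, U} — 13 facts.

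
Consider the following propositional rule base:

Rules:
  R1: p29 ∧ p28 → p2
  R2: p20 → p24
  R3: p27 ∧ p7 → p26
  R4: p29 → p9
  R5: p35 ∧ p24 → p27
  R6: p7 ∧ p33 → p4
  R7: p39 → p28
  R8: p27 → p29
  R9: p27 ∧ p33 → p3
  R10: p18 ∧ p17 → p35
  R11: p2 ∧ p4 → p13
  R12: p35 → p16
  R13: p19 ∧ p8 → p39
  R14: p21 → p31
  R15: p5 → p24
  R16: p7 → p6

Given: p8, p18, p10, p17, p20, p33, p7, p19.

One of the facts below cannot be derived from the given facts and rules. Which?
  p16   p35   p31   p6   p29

Round 1 fires R2, R6, R10, R13, R16, giving p24, p4, p35, p39, p6.
Round 2 fires R5, R7, R12, giving p27, p28, p16.
Round 3 fires R3, R8, R9, giving p26, p29, p3.
Round 4 fires R1, R4, giving p2, p9.
Round 5 fires R11, giving p13.
Derived: p16 (round 2), p29 (round 3), p35 (round 1), p6 (round 1). p31 never appears in any round.

p31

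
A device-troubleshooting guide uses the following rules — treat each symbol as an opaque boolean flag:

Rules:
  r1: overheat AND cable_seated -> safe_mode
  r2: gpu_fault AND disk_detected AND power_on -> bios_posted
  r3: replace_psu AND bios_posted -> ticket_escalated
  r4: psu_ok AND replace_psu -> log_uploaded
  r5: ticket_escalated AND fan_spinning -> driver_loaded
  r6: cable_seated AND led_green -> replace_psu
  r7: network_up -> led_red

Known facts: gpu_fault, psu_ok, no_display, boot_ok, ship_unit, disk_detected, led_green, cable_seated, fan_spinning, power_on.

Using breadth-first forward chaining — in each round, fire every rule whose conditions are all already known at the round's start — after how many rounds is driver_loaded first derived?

3

Round 1 fires r2, r6, giving bios_posted, replace_psu.
Round 2 fires r3, r4, giving ticket_escalated, log_uploaded.
Round 3 fires r5, giving driver_loaded.
driver_loaded first appears in round 3.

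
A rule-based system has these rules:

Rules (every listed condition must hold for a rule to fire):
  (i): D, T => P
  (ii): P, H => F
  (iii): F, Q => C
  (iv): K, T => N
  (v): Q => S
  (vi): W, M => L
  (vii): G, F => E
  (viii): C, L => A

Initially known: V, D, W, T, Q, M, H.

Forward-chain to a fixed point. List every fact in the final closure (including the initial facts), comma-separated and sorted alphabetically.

Round 1 — (i), (v), (vi), derive P, S, L.
Round 2 — (ii), derive F.
Round 3 — (iii), derive C.
Round 4 — (viii), derive A.

A, C, D, F, H, L, M, P, Q, S, T, V, W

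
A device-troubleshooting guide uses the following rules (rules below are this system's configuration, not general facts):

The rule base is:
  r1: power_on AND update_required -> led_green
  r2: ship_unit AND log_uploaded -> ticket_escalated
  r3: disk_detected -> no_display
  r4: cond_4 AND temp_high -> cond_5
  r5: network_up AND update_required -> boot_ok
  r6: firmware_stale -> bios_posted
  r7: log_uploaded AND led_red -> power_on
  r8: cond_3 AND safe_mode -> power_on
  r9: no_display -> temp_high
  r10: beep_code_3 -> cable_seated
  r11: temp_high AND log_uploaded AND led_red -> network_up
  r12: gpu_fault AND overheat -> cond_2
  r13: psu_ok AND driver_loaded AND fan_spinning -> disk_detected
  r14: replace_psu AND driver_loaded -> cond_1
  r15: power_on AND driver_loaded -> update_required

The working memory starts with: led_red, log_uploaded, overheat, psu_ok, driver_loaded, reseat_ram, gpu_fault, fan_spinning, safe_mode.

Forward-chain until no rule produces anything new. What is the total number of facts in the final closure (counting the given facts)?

Round 1: r7 [log_uploaded AND led_red -> power_on]; r12 [gpu_fault AND overheat -> cond_2]; r13 [psu_ok AND driver_loaded AND fan_spinning -> disk_detected]. Adds power_on, cond_2, disk_detected.
Round 2: r3 [disk_detected -> no_display]; r15 [power_on AND driver_loaded -> update_required]. Adds no_display, update_required.
Round 3: r1 [power_on AND update_required -> led_green]; r9 [no_display -> temp_high]. Adds led_green, temp_high.
Round 4: r11 [temp_high AND log_uploaded AND led_red -> network_up]. Adds network_up.
Round 5: r5 [network_up AND update_required -> boot_ok]. Adds boot_ok.
Closure: {boot_ok, cond_2, disk_detected, driver_loaded, fan_spinning, gpu_fault, led_green, led_red, log_uploaded, network_up, no_display, overheat, power_on, psu_ok, reseat_ram, safe_mode, temp_high, update_required} — 18 facts.

18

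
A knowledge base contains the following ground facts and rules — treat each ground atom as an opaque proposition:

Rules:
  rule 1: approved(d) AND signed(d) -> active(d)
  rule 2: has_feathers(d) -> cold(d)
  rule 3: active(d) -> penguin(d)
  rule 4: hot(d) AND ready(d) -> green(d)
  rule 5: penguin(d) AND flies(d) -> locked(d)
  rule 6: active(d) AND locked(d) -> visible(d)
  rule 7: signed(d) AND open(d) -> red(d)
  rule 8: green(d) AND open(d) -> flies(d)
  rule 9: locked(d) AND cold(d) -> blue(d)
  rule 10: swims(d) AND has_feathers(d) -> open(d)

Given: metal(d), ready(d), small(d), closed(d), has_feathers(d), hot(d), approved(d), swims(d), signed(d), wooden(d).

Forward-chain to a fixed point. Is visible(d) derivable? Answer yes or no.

[1] rule 1 [approved(d) AND signed(d) -> active(d)]; rule 2 [has_feathers(d) -> cold(d)]; rule 4 [hot(d) AND ready(d) -> green(d)]; rule 10 [swims(d) AND has_feathers(d) -> open(d)]. ⇒ new: active(d), cold(d), green(d), open(d).
[2] rule 3 [active(d) -> penguin(d)]; rule 7 [signed(d) AND open(d) -> red(d)]; rule 8 [green(d) AND open(d) -> flies(d)]. ⇒ new: penguin(d), red(d), flies(d).
[3] rule 5 [penguin(d) AND flies(d) -> locked(d)]. ⇒ new: locked(d).
[4] rule 6 [active(d) AND locked(d) -> visible(d)]; rule 9 [locked(d) AND cold(d) -> blue(d)]. ⇒ new: visible(d), blue(d).
visible(d) appears in round 4, so it is derivable.

yes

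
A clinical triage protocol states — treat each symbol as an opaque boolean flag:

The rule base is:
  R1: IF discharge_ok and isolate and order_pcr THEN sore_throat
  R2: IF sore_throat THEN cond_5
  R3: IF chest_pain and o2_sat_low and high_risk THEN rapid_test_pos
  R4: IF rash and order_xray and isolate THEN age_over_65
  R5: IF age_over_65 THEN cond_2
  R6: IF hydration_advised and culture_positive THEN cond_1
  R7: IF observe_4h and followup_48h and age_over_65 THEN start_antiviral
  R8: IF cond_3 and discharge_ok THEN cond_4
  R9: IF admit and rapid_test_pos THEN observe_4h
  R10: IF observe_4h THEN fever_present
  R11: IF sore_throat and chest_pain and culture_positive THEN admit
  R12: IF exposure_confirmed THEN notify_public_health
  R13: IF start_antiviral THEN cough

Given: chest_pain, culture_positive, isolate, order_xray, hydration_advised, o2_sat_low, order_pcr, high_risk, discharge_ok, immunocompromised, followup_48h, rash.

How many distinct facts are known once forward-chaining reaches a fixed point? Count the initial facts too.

[1] R1 [IF discharge_ok and isolate and order_pcr THEN sore_throat]; R3 [IF chest_pain and o2_sat_low and high_risk THEN rapid_test_pos]; R4 [IF rash and order_xray and isolate THEN age_over_65]; R6 [IF hydration_advised and culture_positive THEN cond_1]. ⇒ new: sore_throat, rapid_test_pos, age_over_65, cond_1.
[2] R2 [IF sore_throat THEN cond_5]; R5 [IF age_over_65 THEN cond_2]; R11 [IF sore_throat and chest_pain and culture_positive THEN admit]. ⇒ new: cond_5, cond_2, admit.
[3] R9 [IF admit and rapid_test_pos THEN observe_4h]. ⇒ new: observe_4h.
[4] R7 [IF observe_4h and followup_48h and age_over_65 THEN start_antiviral]; R10 [IF observe_4h THEN fever_present]. ⇒ new: start_antiviral, fever_present.
[5] R13 [IF start_antiviral THEN cough]. ⇒ new: cough.
Closure: {admit, age_over_65, chest_pain, cond_1, cond_2, cond_5, cough, culture_positive, discharge_ok, fever_present, followup_48h, high_risk, hydration_advised, immunocompromised, isolate, o2_sat_low, observe_4h, order_pcr, order_xray, rapid_test_pos, rash, sore_throat, start_antiviral} — 23 facts.

23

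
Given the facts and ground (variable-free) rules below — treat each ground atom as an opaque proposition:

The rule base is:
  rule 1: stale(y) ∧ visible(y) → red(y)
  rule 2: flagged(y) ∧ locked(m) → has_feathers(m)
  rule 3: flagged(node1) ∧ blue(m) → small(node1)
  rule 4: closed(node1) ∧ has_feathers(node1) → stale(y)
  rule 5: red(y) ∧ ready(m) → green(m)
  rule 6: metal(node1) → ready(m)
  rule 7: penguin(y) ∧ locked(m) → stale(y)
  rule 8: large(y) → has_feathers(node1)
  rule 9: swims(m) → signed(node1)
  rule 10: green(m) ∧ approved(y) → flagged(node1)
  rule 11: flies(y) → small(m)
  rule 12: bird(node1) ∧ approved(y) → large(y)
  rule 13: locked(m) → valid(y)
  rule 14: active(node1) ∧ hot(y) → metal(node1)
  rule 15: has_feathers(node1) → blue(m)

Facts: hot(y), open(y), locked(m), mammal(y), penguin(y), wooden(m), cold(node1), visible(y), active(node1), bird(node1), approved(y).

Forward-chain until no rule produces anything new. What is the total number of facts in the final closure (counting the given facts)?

Round 1: rule 7 [penguin(y) ∧ locked(m) → stale(y)]; rule 12 [bird(node1) ∧ approved(y) → large(y)]; rule 13 [locked(m) → valid(y)]; rule 14 [active(node1) ∧ hot(y) → metal(node1)]. New: stale(y), large(y), valid(y), metal(node1).
Round 2: rule 1 [stale(y) ∧ visible(y) → red(y)]; rule 6 [metal(node1) → ready(m)]; rule 8 [large(y) → has_feathers(node1)]. New: red(y), ready(m), has_feathers(node1).
Round 3: rule 5 [red(y) ∧ ready(m) → green(m)]; rule 15 [has_feathers(node1) → blue(m)]. New: green(m), blue(m).
Round 4: rule 10 [green(m) ∧ approved(y) → flagged(node1)]. New: flagged(node1).
Round 5: rule 3 [flagged(node1) ∧ blue(m) → small(node1)]. New: small(node1).
Closure: {active(node1), approved(y), bird(node1), blue(m), cold(node1), flagged(node1), green(m), has_feathers(node1), hot(y), large(y), locked(m), mammal(y), metal(node1), open(y), penguin(y), ready(m), red(y), small(node1), stale(y), valid(y), visible(y), wooden(m)} — 22 facts.

22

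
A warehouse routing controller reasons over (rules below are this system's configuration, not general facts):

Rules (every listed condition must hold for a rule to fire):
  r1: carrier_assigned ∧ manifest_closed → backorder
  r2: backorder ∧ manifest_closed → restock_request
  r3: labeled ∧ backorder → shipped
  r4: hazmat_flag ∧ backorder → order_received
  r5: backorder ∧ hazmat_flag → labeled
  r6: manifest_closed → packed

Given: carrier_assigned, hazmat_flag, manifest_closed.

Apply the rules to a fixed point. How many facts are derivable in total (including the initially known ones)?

Round 1: r1 [carrier_assigned ∧ manifest_closed → backorder]; r6 [manifest_closed → packed]. New: backorder, packed.
Round 2: r2 [backorder ∧ manifest_closed → restock_request]; r4 [hazmat_flag ∧ backorder → order_received]; r5 [backorder ∧ hazmat_flag → labeled]. New: restock_request, order_received, labeled.
Round 3: r3 [labeled ∧ backorder → shipped]. New: shipped.
Closure: {backorder, carrier_assigned, hazmat_flag, labeled, manifest_closed, order_received, packed, restock_request, shipped} — 9 facts.

9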